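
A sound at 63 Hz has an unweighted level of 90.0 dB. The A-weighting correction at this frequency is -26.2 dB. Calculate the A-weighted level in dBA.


Given values:
  SPL = 90.0 dB
  A-weighting at 63 Hz = -26.2 dB
Formula: L_A = SPL + A_weight
L_A = 90.0 + (-26.2)
L_A = 63.8

63.8 dBA


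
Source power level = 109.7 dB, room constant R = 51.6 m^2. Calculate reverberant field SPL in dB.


Given values:
  Lw = 109.7 dB, R = 51.6 m^2
Formula: SPL = Lw + 10 * log10(4 / R)
Compute 4 / R = 4 / 51.6 = 0.077519
Compute 10 * log10(0.077519) = -11.1059
SPL = 109.7 + (-11.1059) = 98.59

98.59 dB


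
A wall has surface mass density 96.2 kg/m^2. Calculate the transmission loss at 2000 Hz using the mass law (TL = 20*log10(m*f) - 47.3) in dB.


Given values:
  m = 96.2 kg/m^2, f = 2000 Hz
Formula: TL = 20 * log10(m * f) - 47.3
Compute m * f = 96.2 * 2000 = 192400.0
Compute log10(192400.0) = 5.284205
Compute 20 * 5.284205 = 105.6841
TL = 105.6841 - 47.3 = 58.38

58.38 dB


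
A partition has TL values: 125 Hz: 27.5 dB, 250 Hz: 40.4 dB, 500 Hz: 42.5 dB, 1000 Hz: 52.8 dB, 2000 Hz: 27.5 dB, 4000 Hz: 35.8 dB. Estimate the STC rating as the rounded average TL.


Given TL values at each frequency:
  125 Hz: 27.5 dB
  250 Hz: 40.4 dB
  500 Hz: 42.5 dB
  1000 Hz: 52.8 dB
  2000 Hz: 27.5 dB
  4000 Hz: 35.8 dB
Formula: STC ~ round(average of TL values)
Sum = 27.5 + 40.4 + 42.5 + 52.8 + 27.5 + 35.8 = 226.5
Average = 226.5 / 6 = 37.75
Rounded: 38

38


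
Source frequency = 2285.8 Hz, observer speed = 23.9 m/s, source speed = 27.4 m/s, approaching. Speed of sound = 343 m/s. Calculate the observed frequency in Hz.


Given values:
  f_s = 2285.8 Hz, v_o = 23.9 m/s, v_s = 27.4 m/s
  Direction: approaching
Formula: f_o = f_s * (c + v_o) / (c - v_s)
Numerator: c + v_o = 343 + 23.9 = 366.9
Denominator: c - v_s = 343 - 27.4 = 315.6
f_o = 2285.8 * 366.9 / 315.6 = 2657.35

2657.35 Hz


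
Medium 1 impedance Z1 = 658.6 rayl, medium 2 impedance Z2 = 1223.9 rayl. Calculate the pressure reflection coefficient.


Given values:
  Z1 = 658.6 rayl, Z2 = 1223.9 rayl
Formula: R = (Z2 - Z1) / (Z2 + Z1)
Numerator: Z2 - Z1 = 1223.9 - 658.6 = 565.3
Denominator: Z2 + Z1 = 1223.9 + 658.6 = 1882.5
R = 565.3 / 1882.5 = 0.3003

0.3003


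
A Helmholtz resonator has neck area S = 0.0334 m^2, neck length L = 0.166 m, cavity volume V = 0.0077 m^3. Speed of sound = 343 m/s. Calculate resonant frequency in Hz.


Given values:
  S = 0.0334 m^2, L = 0.166 m, V = 0.0077 m^3, c = 343 m/s
Formula: f = (c / (2*pi)) * sqrt(S / (V * L))
Compute V * L = 0.0077 * 0.166 = 0.0012782
Compute S / (V * L) = 0.0334 / 0.0012782 = 26.1305
Compute sqrt(26.1305) = 5.1118
Compute c / (2*pi) = 343 / 6.283185 = 54.590148
f = 54.590148 * 5.1118 = 279.05

279.05 Hz


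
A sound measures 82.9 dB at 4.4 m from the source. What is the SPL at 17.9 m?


Given values:
  SPL1 = 82.9 dB, r1 = 4.4 m, r2 = 17.9 m
Formula: SPL2 = SPL1 - 20 * log10(r2 / r1)
Compute ratio: r2 / r1 = 17.9 / 4.4 = 4.0682
Compute log10: log10(4.0682) = 0.609402
Compute drop: 20 * 0.609402 = 12.188
SPL2 = 82.9 - 12.188 = 70.71

70.71 dB


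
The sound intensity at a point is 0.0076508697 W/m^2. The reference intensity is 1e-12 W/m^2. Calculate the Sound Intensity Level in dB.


Given values:
  I = 0.0076508697 W/m^2
  I_ref = 1e-12 W/m^2
Formula: SIL = 10 * log10(I / I_ref)
Compute ratio: I / I_ref = 7650869700
Compute log10: log10(7650869700) = 9.883711
Multiply: SIL = 10 * 9.883711 = 98.84

98.84 dB


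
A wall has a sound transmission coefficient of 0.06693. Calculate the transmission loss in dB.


Given values:
  tau = 0.06693
Formula: TL = 10 * log10(1 / tau)
Compute 1 / tau = 1 / 0.06693 = 14.941
Compute log10(14.941) = 1.17438
TL = 10 * 1.17438 = 11.74

11.74 dB


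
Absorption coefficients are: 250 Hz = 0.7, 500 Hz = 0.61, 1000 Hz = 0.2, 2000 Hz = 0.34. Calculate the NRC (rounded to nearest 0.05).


Given values:
  a_250 = 0.7, a_500 = 0.61
  a_1000 = 0.2, a_2000 = 0.34
Formula: NRC = (a250 + a500 + a1000 + a2000) / 4
Sum = 0.7 + 0.61 + 0.2 + 0.34 = 1.85
NRC = 1.85 / 4 = 0.4625
Rounded to nearest 0.05: 0.45

0.45


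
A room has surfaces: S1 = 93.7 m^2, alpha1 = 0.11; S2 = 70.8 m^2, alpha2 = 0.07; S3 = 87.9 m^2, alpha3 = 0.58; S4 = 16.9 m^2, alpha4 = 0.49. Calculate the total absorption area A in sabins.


Given surfaces:
  Surface 1: 93.7 * 0.11 = 10.307
  Surface 2: 70.8 * 0.07 = 4.956
  Surface 3: 87.9 * 0.58 = 50.982
  Surface 4: 16.9 * 0.49 = 8.281
Formula: A = sum(Si * alpha_i)
A = 10.307 + 4.956 + 50.982 + 8.281
A = 74.53

74.53 sabins


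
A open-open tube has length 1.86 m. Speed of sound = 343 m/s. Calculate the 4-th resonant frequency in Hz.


Given values:
  Tube type: open-open, L = 1.86 m, c = 343 m/s, n = 4
Formula: f_n = n * c / (2 * L)
Compute 2 * L = 2 * 1.86 = 3.72
f = 4 * 343 / 3.72
f = 368.82

368.82 Hz


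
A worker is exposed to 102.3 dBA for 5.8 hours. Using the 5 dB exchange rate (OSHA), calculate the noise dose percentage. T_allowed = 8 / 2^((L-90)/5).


Given values:
  L = 102.3 dBA, T = 5.8 hours
Formula: T_allowed = 8 / 2^((L - 90) / 5)
Compute exponent: (102.3 - 90) / 5 = 2.46
Compute 2^(2.46) = 5.502167
T_allowed = 8 / 5.502167 = 1.453973 hours
Dose = (T / T_allowed) * 100
Dose = (5.8 / 1.453973) * 100 = 398.91

398.91 %


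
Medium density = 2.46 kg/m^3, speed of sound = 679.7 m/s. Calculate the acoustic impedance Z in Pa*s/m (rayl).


Given values:
  rho = 2.46 kg/m^3
  c = 679.7 m/s
Formula: Z = rho * c
Z = 2.46 * 679.7
Z = 1672.06

1672.06 rayl


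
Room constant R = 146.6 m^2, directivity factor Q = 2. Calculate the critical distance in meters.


Given values:
  R = 146.6 m^2, Q = 2
Formula: d_c = 0.141 * sqrt(Q * R)
Compute Q * R = 2 * 146.6 = 293.2
Compute sqrt(293.2) = 17.1231
d_c = 0.141 * 17.1231 = 2.414

2.414 m


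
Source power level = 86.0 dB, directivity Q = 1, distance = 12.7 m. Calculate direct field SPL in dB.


Given values:
  Lw = 86.0 dB, Q = 1, r = 12.7 m
Formula: SPL = Lw + 10 * log10(Q / (4 * pi * r^2))
Compute 4 * pi * r^2 = 4 * pi * 12.7^2 = 2026.8299
Compute Q / denom = 1 / 2026.8299 = 0.00049338
Compute 10 * log10(0.00049338) = -33.0682
SPL = 86.0 + (-33.0682) = 52.93

52.93 dB


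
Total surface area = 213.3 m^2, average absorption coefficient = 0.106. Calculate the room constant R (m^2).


Given values:
  S = 213.3 m^2, alpha = 0.106
Formula: R = S * alpha / (1 - alpha)
Numerator: 213.3 * 0.106 = 22.6098
Denominator: 1 - 0.106 = 0.894
R = 22.6098 / 0.894 = 25.29

25.29 m^2


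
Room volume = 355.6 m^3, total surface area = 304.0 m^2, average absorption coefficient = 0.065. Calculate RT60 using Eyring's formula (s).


Given values:
  V = 355.6 m^3, S = 304.0 m^2, alpha = 0.065
Formula: RT60 = 0.161 * V / (-S * ln(1 - alpha))
Compute ln(1 - 0.065) = ln(0.935) = -0.067209
Denominator: -304.0 * -0.067209 = 20.4315
Numerator: 0.161 * 355.6 = 57.2516
RT60 = 57.2516 / 20.4315 = 2.802

2.802 s


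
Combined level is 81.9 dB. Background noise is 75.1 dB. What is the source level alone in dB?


Given values:
  L_total = 81.9 dB, L_bg = 75.1 dB
Formula: L_source = 10 * log10(10^(L_total/10) - 10^(L_bg/10))
Convert to linear:
  10^(81.9/10) = 154881661.8912
  10^(75.1/10) = 32359365.693
Difference: 154881661.8912 - 32359365.693 = 122522296.1982
L_source = 10 * log10(122522296.1982) = 80.88

80.88 dB


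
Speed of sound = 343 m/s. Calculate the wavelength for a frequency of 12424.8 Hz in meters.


Given values:
  c = 343 m/s, f = 12424.8 Hz
Formula: lambda = c / f
lambda = 343 / 12424.8
lambda = 0.0276

0.0276 m


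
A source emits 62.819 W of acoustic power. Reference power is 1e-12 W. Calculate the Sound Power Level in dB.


Given values:
  W = 62.819 W
  W_ref = 1e-12 W
Formula: SWL = 10 * log10(W / W_ref)
Compute ratio: W / W_ref = 62819000000000
Compute log10: log10(62819000000000) = 13.798091
Multiply: SWL = 10 * 13.798091 = 137.98

137.98 dB


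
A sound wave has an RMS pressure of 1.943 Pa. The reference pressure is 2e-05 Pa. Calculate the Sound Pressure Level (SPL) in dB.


Given values:
  p = 1.943 Pa
  p_ref = 2e-05 Pa
Formula: SPL = 20 * log10(p / p_ref)
Compute ratio: p / p_ref = 1.943 / 2e-05 = 97150
Compute log10: log10(97150) = 4.987443
Multiply: SPL = 20 * 4.987443 = 99.75

99.75 dB


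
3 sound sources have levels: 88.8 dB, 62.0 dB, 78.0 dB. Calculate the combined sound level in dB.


Formula: L_total = 10 * log10( sum(10^(Li/10)) )
  Source 1: 10^(88.8/10) = 758577575.0292
  Source 2: 10^(62.0/10) = 1584893.1925
  Source 3: 10^(78.0/10) = 63095734.448
Sum of linear values = 823258202.6697
L_total = 10 * log10(823258202.6697) = 89.16

89.16 dB


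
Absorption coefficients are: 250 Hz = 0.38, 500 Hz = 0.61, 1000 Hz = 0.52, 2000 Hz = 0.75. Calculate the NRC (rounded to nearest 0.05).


Given values:
  a_250 = 0.38, a_500 = 0.61
  a_1000 = 0.52, a_2000 = 0.75
Formula: NRC = (a250 + a500 + a1000 + a2000) / 4
Sum = 0.38 + 0.61 + 0.52 + 0.75 = 2.26
NRC = 2.26 / 4 = 0.565
Rounded to nearest 0.05: 0.55

0.55


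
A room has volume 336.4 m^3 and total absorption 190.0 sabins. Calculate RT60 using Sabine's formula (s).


Given values:
  V = 336.4 m^3
  A = 190.0 sabins
Formula: RT60 = 0.161 * V / A
Numerator: 0.161 * 336.4 = 54.1604
RT60 = 54.1604 / 190.0 = 0.285

0.285 s


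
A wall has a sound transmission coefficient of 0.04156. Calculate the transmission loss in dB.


Given values:
  tau = 0.04156
Formula: TL = 10 * log10(1 / tau)
Compute 1 / tau = 1 / 0.04156 = 24.0616
Compute log10(24.0616) = 1.381325
TL = 10 * 1.381325 = 13.81

13.81 dB


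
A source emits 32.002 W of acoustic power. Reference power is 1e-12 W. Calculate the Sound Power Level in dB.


Given values:
  W = 32.002 W
  W_ref = 1e-12 W
Formula: SWL = 10 * log10(W / W_ref)
Compute ratio: W / W_ref = 32002000000000
Compute log10: log10(32002000000000) = 13.505177
Multiply: SWL = 10 * 13.505177 = 135.05

135.05 dB


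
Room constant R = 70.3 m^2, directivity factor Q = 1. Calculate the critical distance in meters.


Given values:
  R = 70.3 m^2, Q = 1
Formula: d_c = 0.141 * sqrt(Q * R)
Compute Q * R = 1 * 70.3 = 70.3
Compute sqrt(70.3) = 8.3845
d_c = 0.141 * 8.3845 = 1.182

1.182 m


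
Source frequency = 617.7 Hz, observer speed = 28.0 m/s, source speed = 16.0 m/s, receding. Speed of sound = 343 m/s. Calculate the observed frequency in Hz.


Given values:
  f_s = 617.7 Hz, v_o = 28.0 m/s, v_s = 16.0 m/s
  Direction: receding
Formula: f_o = f_s * (c - v_o) / (c + v_s)
Numerator: c - v_o = 343 - 28.0 = 315.0
Denominator: c + v_s = 343 + 16.0 = 359.0
f_o = 617.7 * 315.0 / 359.0 = 541.99

541.99 Hz


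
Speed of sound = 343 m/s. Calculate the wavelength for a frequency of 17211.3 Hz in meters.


Given values:
  c = 343 m/s, f = 17211.3 Hz
Formula: lambda = c / f
lambda = 343 / 17211.3
lambda = 0.0199

0.0199 m


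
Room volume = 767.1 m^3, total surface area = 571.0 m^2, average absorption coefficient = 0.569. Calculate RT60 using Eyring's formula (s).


Given values:
  V = 767.1 m^3, S = 571.0 m^2, alpha = 0.569
Formula: RT60 = 0.161 * V / (-S * ln(1 - alpha))
Compute ln(1 - 0.569) = ln(0.431) = -0.841647
Denominator: -571.0 * -0.841647 = 480.5804
Numerator: 0.161 * 767.1 = 123.5031
RT60 = 123.5031 / 480.5804 = 0.257

0.257 s


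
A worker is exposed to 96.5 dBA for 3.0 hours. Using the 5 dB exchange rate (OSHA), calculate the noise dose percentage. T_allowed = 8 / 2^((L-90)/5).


Given values:
  L = 96.5 dBA, T = 3.0 hours
Formula: T_allowed = 8 / 2^((L - 90) / 5)
Compute exponent: (96.5 - 90) / 5 = 1.3
Compute 2^(1.3) = 2.462289
T_allowed = 8 / 2.462289 = 3.249009 hours
Dose = (T / T_allowed) * 100
Dose = (3.0 / 3.249009) * 100 = 92.34

92.34 %


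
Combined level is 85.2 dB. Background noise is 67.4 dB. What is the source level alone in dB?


Given values:
  L_total = 85.2 dB, L_bg = 67.4 dB
Formula: L_source = 10 * log10(10^(L_total/10) - 10^(L_bg/10))
Convert to linear:
  10^(85.2/10) = 331131121.4826
  10^(67.4/10) = 5495408.7386
Difference: 331131121.4826 - 5495408.7386 = 325635712.744
L_source = 10 * log10(325635712.744) = 85.13

85.13 dB


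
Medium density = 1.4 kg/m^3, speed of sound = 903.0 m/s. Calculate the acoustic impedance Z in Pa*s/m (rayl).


Given values:
  rho = 1.4 kg/m^3
  c = 903.0 m/s
Formula: Z = rho * c
Z = 1.4 * 903.0
Z = 1264.2

1264.2 rayl


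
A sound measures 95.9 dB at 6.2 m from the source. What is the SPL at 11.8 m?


Given values:
  SPL1 = 95.9 dB, r1 = 6.2 m, r2 = 11.8 m
Formula: SPL2 = SPL1 - 20 * log10(r2 / r1)
Compute ratio: r2 / r1 = 11.8 / 6.2 = 1.9032
Compute log10: log10(1.9032) = 0.279484
Compute drop: 20 * 0.279484 = 5.5897
SPL2 = 95.9 - 5.5897 = 90.31

90.31 dB


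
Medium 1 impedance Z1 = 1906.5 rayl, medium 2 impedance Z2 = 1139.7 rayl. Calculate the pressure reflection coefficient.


Given values:
  Z1 = 1906.5 rayl, Z2 = 1139.7 rayl
Formula: R = (Z2 - Z1) / (Z2 + Z1)
Numerator: Z2 - Z1 = 1139.7 - 1906.5 = -766.8
Denominator: Z2 + Z1 = 1139.7 + 1906.5 = 3046.2
R = -766.8 / 3046.2 = -0.2517

-0.2517


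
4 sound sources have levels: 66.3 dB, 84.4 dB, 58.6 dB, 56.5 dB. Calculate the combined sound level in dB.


Formula: L_total = 10 * log10( sum(10^(Li/10)) )
  Source 1: 10^(66.3/10) = 4265795.188
  Source 2: 10^(84.4/10) = 275422870.3338
  Source 3: 10^(58.6/10) = 724435.9601
  Source 4: 10^(56.5/10) = 446683.5922
Sum of linear values = 280859785.0741
L_total = 10 * log10(280859785.0741) = 84.48

84.48 dB


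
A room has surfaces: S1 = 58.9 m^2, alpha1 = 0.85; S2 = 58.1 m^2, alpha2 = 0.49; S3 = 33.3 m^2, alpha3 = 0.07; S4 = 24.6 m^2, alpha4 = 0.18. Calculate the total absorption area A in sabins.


Given surfaces:
  Surface 1: 58.9 * 0.85 = 50.065
  Surface 2: 58.1 * 0.49 = 28.469
  Surface 3: 33.3 * 0.07 = 2.331
  Surface 4: 24.6 * 0.18 = 4.428
Formula: A = sum(Si * alpha_i)
A = 50.065 + 28.469 + 2.331 + 4.428
A = 85.29

85.29 sabins


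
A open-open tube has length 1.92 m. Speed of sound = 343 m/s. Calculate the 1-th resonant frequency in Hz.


Given values:
  Tube type: open-open, L = 1.92 m, c = 343 m/s, n = 1
Formula: f_n = n * c / (2 * L)
Compute 2 * L = 2 * 1.92 = 3.84
f = 1 * 343 / 3.84
f = 89.32

89.32 Hz


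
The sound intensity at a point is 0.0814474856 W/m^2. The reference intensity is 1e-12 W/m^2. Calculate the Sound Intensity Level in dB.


Given values:
  I = 0.0814474856 W/m^2
  I_ref = 1e-12 W/m^2
Formula: SIL = 10 * log10(I / I_ref)
Compute ratio: I / I_ref = 81447485600
Compute log10: log10(81447485600) = 10.910878
Multiply: SIL = 10 * 10.910878 = 109.11

109.11 dB


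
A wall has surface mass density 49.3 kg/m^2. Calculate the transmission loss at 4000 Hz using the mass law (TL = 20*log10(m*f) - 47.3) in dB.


Given values:
  m = 49.3 kg/m^2, f = 4000 Hz
Formula: TL = 20 * log10(m * f) - 47.3
Compute m * f = 49.3 * 4000 = 197200.0
Compute log10(197200.0) = 5.294907
Compute 20 * 5.294907 = 105.8981
TL = 105.8981 - 47.3 = 58.6

58.6 dB


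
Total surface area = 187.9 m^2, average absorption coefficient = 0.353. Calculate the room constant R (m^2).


Given values:
  S = 187.9 m^2, alpha = 0.353
Formula: R = S * alpha / (1 - alpha)
Numerator: 187.9 * 0.353 = 66.3287
Denominator: 1 - 0.353 = 0.647
R = 66.3287 / 0.647 = 102.52

102.52 m^2


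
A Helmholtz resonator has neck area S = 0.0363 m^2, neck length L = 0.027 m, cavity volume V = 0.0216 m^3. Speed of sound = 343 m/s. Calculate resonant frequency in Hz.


Given values:
  S = 0.0363 m^2, L = 0.027 m, V = 0.0216 m^3, c = 343 m/s
Formula: f = (c / (2*pi)) * sqrt(S / (V * L))
Compute V * L = 0.0216 * 0.027 = 0.0005832
Compute S / (V * L) = 0.0363 / 0.0005832 = 62.2428
Compute sqrt(62.2428) = 7.889411
Compute c / (2*pi) = 343 / 6.283185 = 54.590148
f = 54.590148 * 7.889411 = 430.68

430.68 Hz


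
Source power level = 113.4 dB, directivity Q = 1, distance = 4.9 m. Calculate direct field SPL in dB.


Given values:
  Lw = 113.4 dB, Q = 1, r = 4.9 m
Formula: SPL = Lw + 10 * log10(Q / (4 * pi * r^2))
Compute 4 * pi * r^2 = 4 * pi * 4.9^2 = 301.7186
Compute Q / denom = 1 / 301.7186 = 0.00331435
Compute 10 * log10(0.00331435) = -24.796
SPL = 113.4 + (-24.796) = 88.6

88.6 dB


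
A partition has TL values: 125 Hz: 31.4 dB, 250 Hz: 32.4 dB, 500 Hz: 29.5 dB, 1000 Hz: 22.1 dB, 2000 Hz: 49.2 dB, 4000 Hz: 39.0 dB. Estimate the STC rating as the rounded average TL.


Given TL values at each frequency:
  125 Hz: 31.4 dB
  250 Hz: 32.4 dB
  500 Hz: 29.5 dB
  1000 Hz: 22.1 dB
  2000 Hz: 49.2 dB
  4000 Hz: 39.0 dB
Formula: STC ~ round(average of TL values)
Sum = 31.4 + 32.4 + 29.5 + 22.1 + 49.2 + 39.0 = 203.6
Average = 203.6 / 6 = 33.93
Rounded: 34

34


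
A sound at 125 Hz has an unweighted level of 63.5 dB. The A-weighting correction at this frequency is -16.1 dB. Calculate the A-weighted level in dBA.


Given values:
  SPL = 63.5 dB
  A-weighting at 125 Hz = -16.1 dB
Formula: L_A = SPL + A_weight
L_A = 63.5 + (-16.1)
L_A = 47.4

47.4 dBA


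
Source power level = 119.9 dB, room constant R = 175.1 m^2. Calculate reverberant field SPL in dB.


Given values:
  Lw = 119.9 dB, R = 175.1 m^2
Formula: SPL = Lw + 10 * log10(4 / R)
Compute 4 / R = 4 / 175.1 = 0.022844
Compute 10 * log10(0.022844) = -16.4123
SPL = 119.9 + (-16.4123) = 103.49

103.49 dB


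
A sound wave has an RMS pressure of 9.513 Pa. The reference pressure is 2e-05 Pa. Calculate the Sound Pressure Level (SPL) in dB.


Given values:
  p = 9.513 Pa
  p_ref = 2e-05 Pa
Formula: SPL = 20 * log10(p / p_ref)
Compute ratio: p / p_ref = 9.513 / 2e-05 = 475650
Compute log10: log10(475650) = 5.677288
Multiply: SPL = 20 * 5.677288 = 113.55

113.55 dB


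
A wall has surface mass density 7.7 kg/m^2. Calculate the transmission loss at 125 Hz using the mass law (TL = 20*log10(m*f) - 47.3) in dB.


Given values:
  m = 7.7 kg/m^2, f = 125 Hz
Formula: TL = 20 * log10(m * f) - 47.3
Compute m * f = 7.7 * 125 = 962.5
Compute log10(962.5) = 2.983401
Compute 20 * 2.983401 = 59.668
TL = 59.668 - 47.3 = 12.37

12.37 dB


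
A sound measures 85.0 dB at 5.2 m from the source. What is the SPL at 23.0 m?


Given values:
  SPL1 = 85.0 dB, r1 = 5.2 m, r2 = 23.0 m
Formula: SPL2 = SPL1 - 20 * log10(r2 / r1)
Compute ratio: r2 / r1 = 23.0 / 5.2 = 4.4231
Compute log10: log10(4.4231) = 0.645727
Compute drop: 20 * 0.645727 = 12.9145
SPL2 = 85.0 - 12.9145 = 72.09

72.09 dB


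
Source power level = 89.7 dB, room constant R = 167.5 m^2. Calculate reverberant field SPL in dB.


Given values:
  Lw = 89.7 dB, R = 167.5 m^2
Formula: SPL = Lw + 10 * log10(4 / R)
Compute 4 / R = 4 / 167.5 = 0.023881
Compute 10 * log10(0.023881) = -16.2195
SPL = 89.7 + (-16.2195) = 73.48

73.48 dB


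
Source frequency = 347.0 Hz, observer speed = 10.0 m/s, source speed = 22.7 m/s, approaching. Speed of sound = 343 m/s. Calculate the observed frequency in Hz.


Given values:
  f_s = 347.0 Hz, v_o = 10.0 m/s, v_s = 22.7 m/s
  Direction: approaching
Formula: f_o = f_s * (c + v_o) / (c - v_s)
Numerator: c + v_o = 343 + 10.0 = 353.0
Denominator: c - v_s = 343 - 22.7 = 320.3
f_o = 347.0 * 353.0 / 320.3 = 382.43

382.43 Hz


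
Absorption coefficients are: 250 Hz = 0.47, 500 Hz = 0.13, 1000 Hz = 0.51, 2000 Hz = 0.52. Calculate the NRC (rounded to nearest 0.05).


Given values:
  a_250 = 0.47, a_500 = 0.13
  a_1000 = 0.51, a_2000 = 0.52
Formula: NRC = (a250 + a500 + a1000 + a2000) / 4
Sum = 0.47 + 0.13 + 0.51 + 0.52 = 1.63
NRC = 1.63 / 4 = 0.4075
Rounded to nearest 0.05: 0.4

0.4


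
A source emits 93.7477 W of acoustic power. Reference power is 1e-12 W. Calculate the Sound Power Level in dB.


Given values:
  W = 93.7477 W
  W_ref = 1e-12 W
Formula: SWL = 10 * log10(W / W_ref)
Compute ratio: W / W_ref = 93747700000000
Compute log10: log10(93747700000000) = 13.971961
Multiply: SWL = 10 * 13.971961 = 139.72

139.72 dB


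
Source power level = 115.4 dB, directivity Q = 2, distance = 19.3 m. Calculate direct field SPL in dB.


Given values:
  Lw = 115.4 dB, Q = 2, r = 19.3 m
Formula: SPL = Lw + 10 * log10(Q / (4 * pi * r^2))
Compute 4 * pi * r^2 = 4 * pi * 19.3^2 = 4680.8474
Compute Q / denom = 2 / 4680.8474 = 0.00042727
Compute 10 * log10(0.00042727) = -33.693
SPL = 115.4 + (-33.693) = 81.71

81.71 dB


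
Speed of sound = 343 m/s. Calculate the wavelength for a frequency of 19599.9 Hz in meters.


Given values:
  c = 343 m/s, f = 19599.9 Hz
Formula: lambda = c / f
lambda = 343 / 19599.9
lambda = 0.0175

0.0175 m


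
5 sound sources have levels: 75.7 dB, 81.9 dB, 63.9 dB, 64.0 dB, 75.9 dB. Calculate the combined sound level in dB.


Formula: L_total = 10 * log10( sum(10^(Li/10)) )
  Source 1: 10^(75.7/10) = 37153522.9097
  Source 2: 10^(81.9/10) = 154881661.8912
  Source 3: 10^(63.9/10) = 2454708.9157
  Source 4: 10^(64.0/10) = 2511886.4315
  Source 5: 10^(75.9/10) = 38904514.4994
Sum of linear values = 235906294.6475
L_total = 10 * log10(235906294.6475) = 83.73

83.73 dB


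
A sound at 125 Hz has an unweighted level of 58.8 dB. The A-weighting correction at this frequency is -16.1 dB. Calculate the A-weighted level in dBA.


Given values:
  SPL = 58.8 dB
  A-weighting at 125 Hz = -16.1 dB
Formula: L_A = SPL + A_weight
L_A = 58.8 + (-16.1)
L_A = 42.7

42.7 dBA


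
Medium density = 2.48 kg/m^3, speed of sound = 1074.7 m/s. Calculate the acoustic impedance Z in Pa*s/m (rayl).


Given values:
  rho = 2.48 kg/m^3
  c = 1074.7 m/s
Formula: Z = rho * c
Z = 2.48 * 1074.7
Z = 2665.26

2665.26 rayl


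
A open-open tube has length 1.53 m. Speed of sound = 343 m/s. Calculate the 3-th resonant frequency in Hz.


Given values:
  Tube type: open-open, L = 1.53 m, c = 343 m/s, n = 3
Formula: f_n = n * c / (2 * L)
Compute 2 * L = 2 * 1.53 = 3.06
f = 3 * 343 / 3.06
f = 336.27

336.27 Hz


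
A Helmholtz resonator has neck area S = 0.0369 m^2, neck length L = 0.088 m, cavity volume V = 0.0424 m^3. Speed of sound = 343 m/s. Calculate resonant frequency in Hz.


Given values:
  S = 0.0369 m^2, L = 0.088 m, V = 0.0424 m^3, c = 343 m/s
Formula: f = (c / (2*pi)) * sqrt(S / (V * L))
Compute V * L = 0.0424 * 0.088 = 0.0037312
Compute S / (V * L) = 0.0369 / 0.0037312 = 9.8896
Compute sqrt(9.8896) = 3.144773
Compute c / (2*pi) = 343 / 6.283185 = 54.590148
f = 54.590148 * 3.144773 = 171.67

171.67 Hz


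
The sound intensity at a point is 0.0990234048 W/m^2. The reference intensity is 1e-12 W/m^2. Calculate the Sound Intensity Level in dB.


Given values:
  I = 0.0990234048 W/m^2
  I_ref = 1e-12 W/m^2
Formula: SIL = 10 * log10(I / I_ref)
Compute ratio: I / I_ref = 99023404800
Compute log10: log10(99023404800) = 10.995738
Multiply: SIL = 10 * 10.995738 = 109.96

109.96 dB


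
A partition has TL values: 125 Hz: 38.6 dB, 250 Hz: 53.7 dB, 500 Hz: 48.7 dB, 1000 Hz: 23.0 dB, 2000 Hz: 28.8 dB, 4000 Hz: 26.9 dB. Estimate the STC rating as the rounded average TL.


Given TL values at each frequency:
  125 Hz: 38.6 dB
  250 Hz: 53.7 dB
  500 Hz: 48.7 dB
  1000 Hz: 23.0 dB
  2000 Hz: 28.8 dB
  4000 Hz: 26.9 dB
Formula: STC ~ round(average of TL values)
Sum = 38.6 + 53.7 + 48.7 + 23.0 + 28.8 + 26.9 = 219.7
Average = 219.7 / 6 = 36.62
Rounded: 37

37


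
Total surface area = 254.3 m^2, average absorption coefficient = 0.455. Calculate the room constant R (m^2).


Given values:
  S = 254.3 m^2, alpha = 0.455
Formula: R = S * alpha / (1 - alpha)
Numerator: 254.3 * 0.455 = 115.7065
Denominator: 1 - 0.455 = 0.545
R = 115.7065 / 0.545 = 212.31

212.31 m^2


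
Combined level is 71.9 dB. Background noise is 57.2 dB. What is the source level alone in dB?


Given values:
  L_total = 71.9 dB, L_bg = 57.2 dB
Formula: L_source = 10 * log10(10^(L_total/10) - 10^(L_bg/10))
Convert to linear:
  10^(71.9/10) = 15488166.1891
  10^(57.2/10) = 524807.4602
Difference: 15488166.1891 - 524807.4602 = 14963358.7289
L_source = 10 * log10(14963358.7289) = 71.75

71.75 dB


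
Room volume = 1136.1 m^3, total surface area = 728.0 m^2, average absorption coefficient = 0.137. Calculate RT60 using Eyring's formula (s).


Given values:
  V = 1136.1 m^3, S = 728.0 m^2, alpha = 0.137
Formula: RT60 = 0.161 * V / (-S * ln(1 - alpha))
Compute ln(1 - 0.137) = ln(0.863) = -0.147341
Denominator: -728.0 * -0.147341 = 107.2642
Numerator: 0.161 * 1136.1 = 182.9121
RT60 = 182.9121 / 107.2642 = 1.705

1.705 s


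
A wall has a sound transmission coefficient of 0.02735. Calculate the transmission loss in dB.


Given values:
  tau = 0.02735
Formula: TL = 10 * log10(1 / tau)
Compute 1 / tau = 1 / 0.02735 = 36.5631
Compute log10(36.5631) = 1.563043
TL = 10 * 1.563043 = 15.63

15.63 dB


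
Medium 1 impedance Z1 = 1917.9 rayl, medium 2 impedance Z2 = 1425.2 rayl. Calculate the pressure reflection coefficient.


Given values:
  Z1 = 1917.9 rayl, Z2 = 1425.2 rayl
Formula: R = (Z2 - Z1) / (Z2 + Z1)
Numerator: Z2 - Z1 = 1425.2 - 1917.9 = -492.7
Denominator: Z2 + Z1 = 1425.2 + 1917.9 = 3343.1
R = -492.7 / 3343.1 = -0.1474

-0.1474


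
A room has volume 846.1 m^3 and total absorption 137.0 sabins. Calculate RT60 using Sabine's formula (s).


Given values:
  V = 846.1 m^3
  A = 137.0 sabins
Formula: RT60 = 0.161 * V / A
Numerator: 0.161 * 846.1 = 136.2221
RT60 = 136.2221 / 137.0 = 0.994

0.994 s


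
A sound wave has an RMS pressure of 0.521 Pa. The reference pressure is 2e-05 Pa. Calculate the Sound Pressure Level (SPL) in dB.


Given values:
  p = 0.521 Pa
  p_ref = 2e-05 Pa
Formula: SPL = 20 * log10(p / p_ref)
Compute ratio: p / p_ref = 0.521 / 2e-05 = 26050
Compute log10: log10(26050) = 4.415808
Multiply: SPL = 20 * 4.415808 = 88.32

88.32 dB


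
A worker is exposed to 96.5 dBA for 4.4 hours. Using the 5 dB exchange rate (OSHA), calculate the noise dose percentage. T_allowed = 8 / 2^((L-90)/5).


Given values:
  L = 96.5 dBA, T = 4.4 hours
Formula: T_allowed = 8 / 2^((L - 90) / 5)
Compute exponent: (96.5 - 90) / 5 = 1.3
Compute 2^(1.3) = 2.462289
T_allowed = 8 / 2.462289 = 3.249009 hours
Dose = (T / T_allowed) * 100
Dose = (4.4 / 3.249009) * 100 = 135.43

135.43 %


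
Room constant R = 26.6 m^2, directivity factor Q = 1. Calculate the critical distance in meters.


Given values:
  R = 26.6 m^2, Q = 1
Formula: d_c = 0.141 * sqrt(Q * R)
Compute Q * R = 1 * 26.6 = 26.6
Compute sqrt(26.6) = 5.1575
d_c = 0.141 * 5.1575 = 0.727

0.727 m


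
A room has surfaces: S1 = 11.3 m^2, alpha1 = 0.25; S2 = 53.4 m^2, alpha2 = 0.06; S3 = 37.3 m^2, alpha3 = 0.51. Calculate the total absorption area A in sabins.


Given surfaces:
  Surface 1: 11.3 * 0.25 = 2.825
  Surface 2: 53.4 * 0.06 = 3.204
  Surface 3: 37.3 * 0.51 = 19.023
Formula: A = sum(Si * alpha_i)
A = 2.825 + 3.204 + 19.023
A = 25.05

25.05 sabins


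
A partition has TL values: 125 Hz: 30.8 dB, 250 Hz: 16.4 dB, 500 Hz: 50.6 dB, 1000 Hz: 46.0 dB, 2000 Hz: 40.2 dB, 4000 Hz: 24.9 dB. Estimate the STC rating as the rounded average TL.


Given TL values at each frequency:
  125 Hz: 30.8 dB
  250 Hz: 16.4 dB
  500 Hz: 50.6 dB
  1000 Hz: 46.0 dB
  2000 Hz: 40.2 dB
  4000 Hz: 24.9 dB
Formula: STC ~ round(average of TL values)
Sum = 30.8 + 16.4 + 50.6 + 46.0 + 40.2 + 24.9 = 208.9
Average = 208.9 / 6 = 34.82
Rounded: 35

35


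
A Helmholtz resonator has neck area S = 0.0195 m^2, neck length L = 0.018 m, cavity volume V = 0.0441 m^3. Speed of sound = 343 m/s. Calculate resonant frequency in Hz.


Given values:
  S = 0.0195 m^2, L = 0.018 m, V = 0.0441 m^3, c = 343 m/s
Formula: f = (c / (2*pi)) * sqrt(S / (V * L))
Compute V * L = 0.0441 * 0.018 = 0.0007938
Compute S / (V * L) = 0.0195 / 0.0007938 = 24.5654
Compute sqrt(24.5654) = 4.956349
Compute c / (2*pi) = 343 / 6.283185 = 54.590148
f = 54.590148 * 4.956349 = 270.57

270.57 Hz


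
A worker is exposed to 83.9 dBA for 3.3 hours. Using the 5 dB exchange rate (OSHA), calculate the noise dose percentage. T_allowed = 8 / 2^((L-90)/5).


Given values:
  L = 83.9 dBA, T = 3.3 hours
Formula: T_allowed = 8 / 2^((L - 90) / 5)
Compute exponent: (83.9 - 90) / 5 = -1.22
Compute 2^(-1.22) = 0.429283
T_allowed = 8 / 0.429283 = 18.635725 hours
Dose = (T / T_allowed) * 100
Dose = (3.3 / 18.635725) * 100 = 17.71

17.71 %


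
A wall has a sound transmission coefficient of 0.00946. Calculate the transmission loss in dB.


Given values:
  tau = 0.00946
Formula: TL = 10 * log10(1 / tau)
Compute 1 / tau = 1 / 0.00946 = 105.7082
Compute log10(105.7082) = 2.024109
TL = 10 * 2.024109 = 20.24

20.24 dB


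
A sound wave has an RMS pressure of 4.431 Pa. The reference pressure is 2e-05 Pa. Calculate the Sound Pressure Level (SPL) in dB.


Given values:
  p = 4.431 Pa
  p_ref = 2e-05 Pa
Formula: SPL = 20 * log10(p / p_ref)
Compute ratio: p / p_ref = 4.431 / 2e-05 = 221550
Compute log10: log10(221550) = 5.345472
Multiply: SPL = 20 * 5.345472 = 106.91

106.91 dB


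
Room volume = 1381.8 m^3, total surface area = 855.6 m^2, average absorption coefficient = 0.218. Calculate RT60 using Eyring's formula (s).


Given values:
  V = 1381.8 m^3, S = 855.6 m^2, alpha = 0.218
Formula: RT60 = 0.161 * V / (-S * ln(1 - alpha))
Compute ln(1 - 0.218) = ln(0.782) = -0.245901
Denominator: -855.6 * -0.245901 = 210.3929
Numerator: 0.161 * 1381.8 = 222.4698
RT60 = 222.4698 / 210.3929 = 1.057

1.057 s


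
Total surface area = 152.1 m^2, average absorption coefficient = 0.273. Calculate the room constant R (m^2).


Given values:
  S = 152.1 m^2, alpha = 0.273
Formula: R = S * alpha / (1 - alpha)
Numerator: 152.1 * 0.273 = 41.5233
Denominator: 1 - 0.273 = 0.727
R = 41.5233 / 0.727 = 57.12

57.12 m^2


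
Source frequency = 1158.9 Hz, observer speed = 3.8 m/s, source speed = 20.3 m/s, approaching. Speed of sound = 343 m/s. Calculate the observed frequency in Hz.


Given values:
  f_s = 1158.9 Hz, v_o = 3.8 m/s, v_s = 20.3 m/s
  Direction: approaching
Formula: f_o = f_s * (c + v_o) / (c - v_s)
Numerator: c + v_o = 343 + 3.8 = 346.8
Denominator: c - v_s = 343 - 20.3 = 322.7
f_o = 1158.9 * 346.8 / 322.7 = 1245.45

1245.45 Hz


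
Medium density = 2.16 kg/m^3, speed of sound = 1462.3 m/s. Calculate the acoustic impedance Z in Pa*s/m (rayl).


Given values:
  rho = 2.16 kg/m^3
  c = 1462.3 m/s
Formula: Z = rho * c
Z = 2.16 * 1462.3
Z = 3158.57

3158.57 rayl


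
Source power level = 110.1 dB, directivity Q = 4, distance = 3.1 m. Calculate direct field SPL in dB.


Given values:
  Lw = 110.1 dB, Q = 4, r = 3.1 m
Formula: SPL = Lw + 10 * log10(Q / (4 * pi * r^2))
Compute 4 * pi * r^2 = 4 * pi * 3.1^2 = 120.7628
Compute Q / denom = 4 / 120.7628 = 0.03312278
Compute 10 * log10(0.03312278) = -14.7987
SPL = 110.1 + (-14.7987) = 95.3

95.3 dB


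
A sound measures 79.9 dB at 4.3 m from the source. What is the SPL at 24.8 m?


Given values:
  SPL1 = 79.9 dB, r1 = 4.3 m, r2 = 24.8 m
Formula: SPL2 = SPL1 - 20 * log10(r2 / r1)
Compute ratio: r2 / r1 = 24.8 / 4.3 = 5.7674
Compute log10: log10(5.7674) = 0.76098
Compute drop: 20 * 0.76098 = 15.2196
SPL2 = 79.9 - 15.2196 = 64.68

64.68 dB


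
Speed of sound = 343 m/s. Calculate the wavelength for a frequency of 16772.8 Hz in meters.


Given values:
  c = 343 m/s, f = 16772.8 Hz
Formula: lambda = c / f
lambda = 343 / 16772.8
lambda = 0.0204

0.0204 m


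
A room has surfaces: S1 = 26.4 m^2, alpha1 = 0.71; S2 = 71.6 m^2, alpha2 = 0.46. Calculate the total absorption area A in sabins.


Given surfaces:
  Surface 1: 26.4 * 0.71 = 18.744
  Surface 2: 71.6 * 0.46 = 32.936
Formula: A = sum(Si * alpha_i)
A = 18.744 + 32.936
A = 51.68

51.68 sabins


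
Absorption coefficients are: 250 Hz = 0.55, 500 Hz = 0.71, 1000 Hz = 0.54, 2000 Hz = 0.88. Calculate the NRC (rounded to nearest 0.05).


Given values:
  a_250 = 0.55, a_500 = 0.71
  a_1000 = 0.54, a_2000 = 0.88
Formula: NRC = (a250 + a500 + a1000 + a2000) / 4
Sum = 0.55 + 0.71 + 0.54 + 0.88 = 2.68
NRC = 2.68 / 4 = 0.67
Rounded to nearest 0.05: 0.65

0.65


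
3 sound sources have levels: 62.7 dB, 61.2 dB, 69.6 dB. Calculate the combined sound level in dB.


Formula: L_total = 10 * log10( sum(10^(Li/10)) )
  Source 1: 10^(62.7/10) = 1862087.1367
  Source 2: 10^(61.2/10) = 1318256.7386
  Source 3: 10^(69.6/10) = 9120108.3936
Sum of linear values = 12300452.2689
L_total = 10 * log10(12300452.2689) = 70.9

70.9 dB


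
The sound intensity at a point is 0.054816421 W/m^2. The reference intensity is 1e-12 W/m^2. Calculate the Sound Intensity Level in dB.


Given values:
  I = 0.054816421 W/m^2
  I_ref = 1e-12 W/m^2
Formula: SIL = 10 * log10(I / I_ref)
Compute ratio: I / I_ref = 54816421000
Compute log10: log10(54816421000) = 10.738911
Multiply: SIL = 10 * 10.738911 = 107.39

107.39 dB


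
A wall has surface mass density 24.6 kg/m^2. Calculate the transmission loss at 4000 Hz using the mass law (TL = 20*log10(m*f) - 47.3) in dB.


Given values:
  m = 24.6 kg/m^2, f = 4000 Hz
Formula: TL = 20 * log10(m * f) - 47.3
Compute m * f = 24.6 * 4000 = 98400.0
Compute log10(98400.0) = 4.992995
Compute 20 * 4.992995 = 99.8599
TL = 99.8599 - 47.3 = 52.56

52.56 dB


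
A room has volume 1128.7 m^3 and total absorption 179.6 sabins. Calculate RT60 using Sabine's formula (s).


Given values:
  V = 1128.7 m^3
  A = 179.6 sabins
Formula: RT60 = 0.161 * V / A
Numerator: 0.161 * 1128.7 = 181.7207
RT60 = 181.7207 / 179.6 = 1.012

1.012 s


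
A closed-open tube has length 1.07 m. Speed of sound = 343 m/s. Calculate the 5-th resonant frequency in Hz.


Given values:
  Tube type: closed-open, L = 1.07 m, c = 343 m/s, n = 5
Formula: f_n = (2n - 1) * c / (4 * L)
Compute 2n - 1 = 2*5 - 1 = 9
Compute 4 * L = 4 * 1.07 = 4.28
f = 9 * 343 / 4.28
f = 721.26

721.26 Hz


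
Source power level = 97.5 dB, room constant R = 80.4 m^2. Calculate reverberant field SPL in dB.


Given values:
  Lw = 97.5 dB, R = 80.4 m^2
Formula: SPL = Lw + 10 * log10(4 / R)
Compute 4 / R = 4 / 80.4 = 0.049751
Compute 10 * log10(0.049751) = -13.032
SPL = 97.5 + (-13.032) = 84.47

84.47 dB


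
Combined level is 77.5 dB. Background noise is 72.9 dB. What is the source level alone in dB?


Given values:
  L_total = 77.5 dB, L_bg = 72.9 dB
Formula: L_source = 10 * log10(10^(L_total/10) - 10^(L_bg/10))
Convert to linear:
  10^(77.5/10) = 56234132.519
  10^(72.9/10) = 19498445.9976
Difference: 56234132.519 - 19498445.9976 = 36735686.5214
L_source = 10 * log10(36735686.5214) = 75.65

75.65 dB


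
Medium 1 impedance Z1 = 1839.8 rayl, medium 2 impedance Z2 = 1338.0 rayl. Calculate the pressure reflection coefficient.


Given values:
  Z1 = 1839.8 rayl, Z2 = 1338.0 rayl
Formula: R = (Z2 - Z1) / (Z2 + Z1)
Numerator: Z2 - Z1 = 1338.0 - 1839.8 = -501.8
Denominator: Z2 + Z1 = 1338.0 + 1839.8 = 3177.8
R = -501.8 / 3177.8 = -0.1579

-0.1579


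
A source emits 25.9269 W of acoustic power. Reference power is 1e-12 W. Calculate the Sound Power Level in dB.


Given values:
  W = 25.9269 W
  W_ref = 1e-12 W
Formula: SWL = 10 * log10(W / W_ref)
Compute ratio: W / W_ref = 25926900000000
Compute log10: log10(25926900000000) = 13.413751
Multiply: SWL = 10 * 13.413751 = 134.14

134.14 dB


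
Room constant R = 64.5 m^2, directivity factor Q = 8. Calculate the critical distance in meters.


Given values:
  R = 64.5 m^2, Q = 8
Formula: d_c = 0.141 * sqrt(Q * R)
Compute Q * R = 8 * 64.5 = 516.0
Compute sqrt(516.0) = 22.7156
d_c = 0.141 * 22.7156 = 3.203

3.203 m


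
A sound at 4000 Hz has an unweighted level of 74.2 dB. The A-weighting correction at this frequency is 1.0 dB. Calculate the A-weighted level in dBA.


Given values:
  SPL = 74.2 dB
  A-weighting at 4000 Hz = 1.0 dB
Formula: L_A = SPL + A_weight
L_A = 74.2 + (1.0)
L_A = 75.2

75.2 dBA


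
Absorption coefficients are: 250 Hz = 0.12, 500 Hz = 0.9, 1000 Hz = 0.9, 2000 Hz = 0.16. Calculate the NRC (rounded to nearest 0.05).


Given values:
  a_250 = 0.12, a_500 = 0.9
  a_1000 = 0.9, a_2000 = 0.16
Formula: NRC = (a250 + a500 + a1000 + a2000) / 4
Sum = 0.12 + 0.9 + 0.9 + 0.16 = 2.08
NRC = 2.08 / 4 = 0.52
Rounded to nearest 0.05: 0.5

0.5


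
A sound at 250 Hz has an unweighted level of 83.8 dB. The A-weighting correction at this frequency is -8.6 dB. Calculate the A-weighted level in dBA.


Given values:
  SPL = 83.8 dB
  A-weighting at 250 Hz = -8.6 dB
Formula: L_A = SPL + A_weight
L_A = 83.8 + (-8.6)
L_A = 75.2

75.2 dBA


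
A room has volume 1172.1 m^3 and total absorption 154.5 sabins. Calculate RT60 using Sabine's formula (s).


Given values:
  V = 1172.1 m^3
  A = 154.5 sabins
Formula: RT60 = 0.161 * V / A
Numerator: 0.161 * 1172.1 = 188.7081
RT60 = 188.7081 / 154.5 = 1.221

1.221 s


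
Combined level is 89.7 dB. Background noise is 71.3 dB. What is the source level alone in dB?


Given values:
  L_total = 89.7 dB, L_bg = 71.3 dB
Formula: L_source = 10 * log10(10^(L_total/10) - 10^(L_bg/10))
Convert to linear:
  10^(89.7/10) = 933254300.797
  10^(71.3/10) = 13489628.8259
Difference: 933254300.797 - 13489628.8259 = 919764671.9711
L_source = 10 * log10(919764671.9711) = 89.64

89.64 dB


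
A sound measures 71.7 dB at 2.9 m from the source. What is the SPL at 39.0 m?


Given values:
  SPL1 = 71.7 dB, r1 = 2.9 m, r2 = 39.0 m
Formula: SPL2 = SPL1 - 20 * log10(r2 / r1)
Compute ratio: r2 / r1 = 39.0 / 2.9 = 13.4483
Compute log10: log10(13.4483) = 1.128667
Compute drop: 20 * 1.128667 = 22.5733
SPL2 = 71.7 - 22.5733 = 49.13

49.13 dB


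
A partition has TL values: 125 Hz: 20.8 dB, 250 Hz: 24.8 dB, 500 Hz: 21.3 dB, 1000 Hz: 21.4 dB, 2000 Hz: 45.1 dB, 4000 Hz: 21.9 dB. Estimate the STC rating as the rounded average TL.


Given TL values at each frequency:
  125 Hz: 20.8 dB
  250 Hz: 24.8 dB
  500 Hz: 21.3 dB
  1000 Hz: 21.4 dB
  2000 Hz: 45.1 dB
  4000 Hz: 21.9 dB
Formula: STC ~ round(average of TL values)
Sum = 20.8 + 24.8 + 21.3 + 21.4 + 45.1 + 21.9 = 155.3
Average = 155.3 / 6 = 25.88
Rounded: 26

26


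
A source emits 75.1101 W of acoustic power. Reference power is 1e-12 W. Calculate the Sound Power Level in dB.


Given values:
  W = 75.1101 W
  W_ref = 1e-12 W
Formula: SWL = 10 * log10(W / W_ref)
Compute ratio: W / W_ref = 75110100000000
Compute log10: log10(75110100000000) = 13.875698
Multiply: SWL = 10 * 13.875698 = 138.76

138.76 dB


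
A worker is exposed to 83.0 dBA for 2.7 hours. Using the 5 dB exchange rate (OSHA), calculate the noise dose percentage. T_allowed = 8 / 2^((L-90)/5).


Given values:
  L = 83.0 dBA, T = 2.7 hours
Formula: T_allowed = 8 / 2^((L - 90) / 5)
Compute exponent: (83.0 - 90) / 5 = -1.4
Compute 2^(-1.4) = 0.378929
T_allowed = 8 / 0.378929 = 21.112134 hours
Dose = (T / T_allowed) * 100
Dose = (2.7 / 21.112134) * 100 = 12.79

12.79 %


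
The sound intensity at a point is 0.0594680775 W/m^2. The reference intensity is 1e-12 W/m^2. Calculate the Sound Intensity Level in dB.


Given values:
  I = 0.0594680775 W/m^2
  I_ref = 1e-12 W/m^2
Formula: SIL = 10 * log10(I / I_ref)
Compute ratio: I / I_ref = 59468077500
Compute log10: log10(59468077500) = 10.774284
Multiply: SIL = 10 * 10.774284 = 107.74

107.74 dB


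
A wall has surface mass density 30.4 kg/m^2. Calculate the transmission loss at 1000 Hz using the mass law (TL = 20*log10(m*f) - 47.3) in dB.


Given values:
  m = 30.4 kg/m^2, f = 1000 Hz
Formula: TL = 20 * log10(m * f) - 47.3
Compute m * f = 30.4 * 1000 = 30400.0
Compute log10(30400.0) = 4.482874
Compute 20 * 4.482874 = 89.6575
TL = 89.6575 - 47.3 = 42.36

42.36 dB


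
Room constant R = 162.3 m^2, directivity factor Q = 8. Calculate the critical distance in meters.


Given values:
  R = 162.3 m^2, Q = 8
Formula: d_c = 0.141 * sqrt(Q * R)
Compute Q * R = 8 * 162.3 = 1298.4
Compute sqrt(1298.4) = 36.0333
d_c = 0.141 * 36.0333 = 5.081

5.081 m


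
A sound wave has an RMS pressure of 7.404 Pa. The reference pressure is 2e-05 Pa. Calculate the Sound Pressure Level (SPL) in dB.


Given values:
  p = 7.404 Pa
  p_ref = 2e-05 Pa
Formula: SPL = 20 * log10(p / p_ref)
Compute ratio: p / p_ref = 7.404 / 2e-05 = 370200
Compute log10: log10(370200) = 5.568436
Multiply: SPL = 20 * 5.568436 = 111.37

111.37 dB


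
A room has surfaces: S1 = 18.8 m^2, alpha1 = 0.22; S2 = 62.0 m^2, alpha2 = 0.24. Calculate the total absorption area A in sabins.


Given surfaces:
  Surface 1: 18.8 * 0.22 = 4.136
  Surface 2: 62.0 * 0.24 = 14.88
Formula: A = sum(Si * alpha_i)
A = 4.136 + 14.88
A = 19.02

19.02 sabins
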